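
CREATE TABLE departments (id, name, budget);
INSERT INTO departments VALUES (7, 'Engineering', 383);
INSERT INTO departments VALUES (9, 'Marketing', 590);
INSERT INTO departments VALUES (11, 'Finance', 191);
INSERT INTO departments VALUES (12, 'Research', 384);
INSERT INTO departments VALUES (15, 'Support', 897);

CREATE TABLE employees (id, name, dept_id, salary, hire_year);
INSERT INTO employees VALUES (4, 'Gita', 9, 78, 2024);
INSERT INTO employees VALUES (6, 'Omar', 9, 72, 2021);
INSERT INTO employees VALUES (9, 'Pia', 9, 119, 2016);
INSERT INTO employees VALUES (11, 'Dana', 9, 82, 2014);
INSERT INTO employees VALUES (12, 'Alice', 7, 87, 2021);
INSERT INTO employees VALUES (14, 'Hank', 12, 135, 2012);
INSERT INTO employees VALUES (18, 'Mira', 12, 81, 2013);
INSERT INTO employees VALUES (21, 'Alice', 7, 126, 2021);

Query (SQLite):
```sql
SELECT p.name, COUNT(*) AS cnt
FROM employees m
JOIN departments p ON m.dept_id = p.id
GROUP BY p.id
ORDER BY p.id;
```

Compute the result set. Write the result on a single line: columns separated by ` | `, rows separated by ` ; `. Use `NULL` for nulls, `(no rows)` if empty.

Join each employees row to its departments via dept_id.
Group joined rows by departments.id; compute COUNT(*) per group.
  7: ids {12, 21} → COUNT(*)=2
  9: ids {4, 6, 9, 11} → COUNT(*)=4
  12: ids {14, 18} → COUNT(*)=2

Engineering | 2 ; Marketing | 4 ; Research | 2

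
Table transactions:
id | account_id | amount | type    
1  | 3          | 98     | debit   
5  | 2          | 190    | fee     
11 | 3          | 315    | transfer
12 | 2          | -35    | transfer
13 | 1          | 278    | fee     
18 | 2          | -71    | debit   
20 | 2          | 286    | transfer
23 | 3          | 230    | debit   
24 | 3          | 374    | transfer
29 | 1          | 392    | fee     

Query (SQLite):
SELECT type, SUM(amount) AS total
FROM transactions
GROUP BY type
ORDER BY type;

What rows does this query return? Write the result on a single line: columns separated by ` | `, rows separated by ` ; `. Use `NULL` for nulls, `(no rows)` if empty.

debit | 257 ; fee | 860 ; transfer | 940

Partition transactions by type; compute SUM(amount) within each group.
  debit: ids {1, 18, 23} → SUM(amount)=257
  fee: ids {5, 13, 29} → SUM(amount)=860
  transfer: ids {11, 12, 20, 24} → SUM(amount)=940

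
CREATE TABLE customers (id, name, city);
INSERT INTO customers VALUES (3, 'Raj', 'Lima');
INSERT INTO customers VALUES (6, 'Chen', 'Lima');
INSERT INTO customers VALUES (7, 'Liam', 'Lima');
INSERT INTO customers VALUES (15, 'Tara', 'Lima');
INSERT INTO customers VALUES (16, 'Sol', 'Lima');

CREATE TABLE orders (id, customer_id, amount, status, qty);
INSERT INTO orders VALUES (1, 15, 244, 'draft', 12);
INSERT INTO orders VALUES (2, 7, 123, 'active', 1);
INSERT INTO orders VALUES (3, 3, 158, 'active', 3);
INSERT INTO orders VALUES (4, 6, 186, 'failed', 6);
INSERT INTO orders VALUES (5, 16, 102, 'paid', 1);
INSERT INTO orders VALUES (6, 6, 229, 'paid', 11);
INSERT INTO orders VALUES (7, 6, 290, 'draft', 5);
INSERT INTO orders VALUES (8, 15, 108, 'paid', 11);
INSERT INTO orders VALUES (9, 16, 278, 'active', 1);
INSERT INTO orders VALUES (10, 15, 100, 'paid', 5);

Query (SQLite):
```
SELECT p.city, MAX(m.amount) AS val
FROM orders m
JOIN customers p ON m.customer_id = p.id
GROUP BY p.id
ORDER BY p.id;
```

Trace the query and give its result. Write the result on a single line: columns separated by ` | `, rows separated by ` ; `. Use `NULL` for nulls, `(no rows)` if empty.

Lima | 158 ; Lima | 290 ; Lima | 123 ; Lima | 244 ; Lima | 278

Join each orders row to its customers via customer_id.
Group joined rows by customers.id; compute MAX(m.amount) per group.
  3: ids {3} → MAX(m.amount)=158
  6: ids {4, 6, 7} → MAX(m.amount)=290
  7: ids {2} → MAX(m.amount)=123
  15: ids {1, 8, 10} → MAX(m.amount)=244
  16: ids {5, 9} → MAX(m.amount)=278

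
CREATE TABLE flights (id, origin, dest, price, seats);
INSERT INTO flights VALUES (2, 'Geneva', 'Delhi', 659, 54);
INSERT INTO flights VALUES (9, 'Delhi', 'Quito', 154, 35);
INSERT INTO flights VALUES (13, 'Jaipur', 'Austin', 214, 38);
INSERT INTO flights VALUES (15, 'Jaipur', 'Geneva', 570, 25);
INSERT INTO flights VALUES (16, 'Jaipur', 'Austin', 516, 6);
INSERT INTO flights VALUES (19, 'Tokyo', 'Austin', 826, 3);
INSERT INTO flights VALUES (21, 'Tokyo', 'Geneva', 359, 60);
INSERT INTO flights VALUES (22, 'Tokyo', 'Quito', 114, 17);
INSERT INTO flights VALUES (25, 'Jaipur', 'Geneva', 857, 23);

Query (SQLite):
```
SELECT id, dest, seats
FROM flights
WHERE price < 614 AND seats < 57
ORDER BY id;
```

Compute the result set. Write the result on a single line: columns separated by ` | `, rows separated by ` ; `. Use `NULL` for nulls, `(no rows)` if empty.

9 | Quito | 35 ; 13 | Austin | 38 ; 15 | Geneva | 25 ; 16 | Austin | 6 ; 22 | Quito | 17

price < 614: ids {9, 13, 15, 16, 21, 22}
seats < 57: ids {2, 9, 13, 15, 16, 19, 22, 25}
Combine with AND.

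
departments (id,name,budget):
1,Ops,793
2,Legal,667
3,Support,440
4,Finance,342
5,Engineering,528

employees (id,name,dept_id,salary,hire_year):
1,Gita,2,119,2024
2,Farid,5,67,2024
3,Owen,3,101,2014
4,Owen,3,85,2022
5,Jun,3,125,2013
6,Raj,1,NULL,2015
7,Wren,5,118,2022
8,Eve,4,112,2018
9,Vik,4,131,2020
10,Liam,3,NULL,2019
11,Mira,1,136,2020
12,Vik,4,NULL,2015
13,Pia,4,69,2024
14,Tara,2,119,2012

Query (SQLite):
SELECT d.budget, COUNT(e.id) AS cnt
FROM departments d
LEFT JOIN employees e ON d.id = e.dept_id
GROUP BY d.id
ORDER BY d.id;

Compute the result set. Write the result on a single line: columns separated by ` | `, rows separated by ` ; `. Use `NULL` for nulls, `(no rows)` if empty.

793 | 2 ; 667 | 2 ; 440 | 4 ; 342 | 4 ; 528 | 2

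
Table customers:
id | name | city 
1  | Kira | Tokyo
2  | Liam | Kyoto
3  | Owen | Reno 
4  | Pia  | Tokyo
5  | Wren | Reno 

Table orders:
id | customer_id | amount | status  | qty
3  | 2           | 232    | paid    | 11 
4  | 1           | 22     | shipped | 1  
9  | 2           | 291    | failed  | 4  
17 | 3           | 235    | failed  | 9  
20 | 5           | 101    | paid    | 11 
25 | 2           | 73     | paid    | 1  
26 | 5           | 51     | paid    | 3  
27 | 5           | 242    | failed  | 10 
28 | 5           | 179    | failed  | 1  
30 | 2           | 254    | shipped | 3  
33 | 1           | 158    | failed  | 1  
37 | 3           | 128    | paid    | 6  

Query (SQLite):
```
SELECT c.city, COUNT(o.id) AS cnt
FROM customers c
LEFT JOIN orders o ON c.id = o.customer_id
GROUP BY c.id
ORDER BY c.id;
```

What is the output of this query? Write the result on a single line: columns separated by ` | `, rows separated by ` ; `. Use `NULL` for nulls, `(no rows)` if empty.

Tokyo | 2 ; Kyoto | 4 ; Reno | 2 ; Tokyo | 0 ; Reno | 4

LEFT JOIN keeps every customers row; unmatched ones get NULL for orders columns.
Group by customers.id and compute COUNT(o.id). COUNT(col) of an all-NULL group is 0.
  1: ids {4, 33} → COUNT(o.id)=2
  2: ids {3, 9, 25, 30} → COUNT(o.id)=4
  3: ids {17, 37} → COUNT(o.id)=2
  4: ids {—} → COUNT(o.id)=0
  5: ids {20, 26, 27, 28} → COUNT(o.id)=4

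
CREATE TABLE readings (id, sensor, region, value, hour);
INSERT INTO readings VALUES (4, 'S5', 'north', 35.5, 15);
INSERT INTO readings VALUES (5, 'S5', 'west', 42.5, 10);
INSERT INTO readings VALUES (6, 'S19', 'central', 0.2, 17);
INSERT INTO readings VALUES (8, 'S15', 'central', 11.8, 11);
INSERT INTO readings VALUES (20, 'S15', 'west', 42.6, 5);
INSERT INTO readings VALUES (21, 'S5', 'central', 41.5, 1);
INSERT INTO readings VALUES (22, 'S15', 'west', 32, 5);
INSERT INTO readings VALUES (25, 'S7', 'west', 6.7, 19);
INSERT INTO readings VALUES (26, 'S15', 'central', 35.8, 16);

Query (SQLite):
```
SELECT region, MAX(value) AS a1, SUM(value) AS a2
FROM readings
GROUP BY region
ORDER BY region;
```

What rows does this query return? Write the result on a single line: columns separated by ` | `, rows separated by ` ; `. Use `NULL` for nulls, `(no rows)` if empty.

central | 41.5 | 89.3 ; north | 35.5 | 35.5 ; west | 42.6 | 123.8

Group readings by region.
Per group compute: MAX(value), SUM(value).
  central: ids {6, 8, 21, 26} → MAX(value)=41.5, SUM(value)=89.3
  north: ids {4} → MAX(value)=35.5, SUM(value)=35.5
  west: ids {5, 20, 22, 25} → MAX(value)=42.6, SUM(value)=123.8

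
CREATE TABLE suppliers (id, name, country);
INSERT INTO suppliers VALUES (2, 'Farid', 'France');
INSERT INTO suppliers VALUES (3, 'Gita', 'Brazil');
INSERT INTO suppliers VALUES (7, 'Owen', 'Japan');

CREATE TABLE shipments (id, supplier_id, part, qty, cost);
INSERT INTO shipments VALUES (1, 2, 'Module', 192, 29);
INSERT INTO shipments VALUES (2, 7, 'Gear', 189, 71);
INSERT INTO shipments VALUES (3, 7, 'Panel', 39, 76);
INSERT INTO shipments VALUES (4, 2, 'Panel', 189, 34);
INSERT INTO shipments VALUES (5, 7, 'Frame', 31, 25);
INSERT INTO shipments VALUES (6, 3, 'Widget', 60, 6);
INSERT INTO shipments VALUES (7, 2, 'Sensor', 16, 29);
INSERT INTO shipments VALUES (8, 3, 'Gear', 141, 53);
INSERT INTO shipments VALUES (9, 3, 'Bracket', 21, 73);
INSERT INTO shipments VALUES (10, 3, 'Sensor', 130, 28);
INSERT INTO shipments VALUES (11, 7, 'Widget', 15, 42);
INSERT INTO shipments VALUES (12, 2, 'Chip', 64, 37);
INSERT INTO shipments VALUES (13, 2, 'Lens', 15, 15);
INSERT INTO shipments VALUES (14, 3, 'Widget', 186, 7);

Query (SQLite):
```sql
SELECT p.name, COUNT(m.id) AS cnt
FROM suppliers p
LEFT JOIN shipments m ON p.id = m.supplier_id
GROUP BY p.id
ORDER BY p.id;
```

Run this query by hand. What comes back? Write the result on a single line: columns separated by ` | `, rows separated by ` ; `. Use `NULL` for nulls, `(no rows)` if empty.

Farid | 5 ; Gita | 5 ; Owen | 4

LEFT JOIN keeps every suppliers row; unmatched ones get NULL for shipments columns.
Group by suppliers.id and compute COUNT(m.id). COUNT(col) of an all-NULL group is 0.
  2: ids {1, 4, 7, 12, 13} → COUNT(m.id)=5
  3: ids {6, 8, 9, 10, 14} → COUNT(m.id)=5
  7: ids {2, 3, 5, 11} → COUNT(m.id)=4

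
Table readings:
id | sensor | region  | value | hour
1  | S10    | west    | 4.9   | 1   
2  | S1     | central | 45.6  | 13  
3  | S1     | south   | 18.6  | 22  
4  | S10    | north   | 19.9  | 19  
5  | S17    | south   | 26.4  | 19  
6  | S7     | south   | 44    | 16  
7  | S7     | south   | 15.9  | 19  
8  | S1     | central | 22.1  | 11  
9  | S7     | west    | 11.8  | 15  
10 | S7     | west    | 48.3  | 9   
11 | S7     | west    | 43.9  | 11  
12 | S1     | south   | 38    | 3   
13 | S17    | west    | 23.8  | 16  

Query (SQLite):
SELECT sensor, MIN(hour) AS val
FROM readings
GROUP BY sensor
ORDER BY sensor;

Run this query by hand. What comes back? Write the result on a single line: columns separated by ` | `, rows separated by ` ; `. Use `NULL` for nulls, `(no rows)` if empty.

Partition readings by sensor; compute MIN(hour) within each group.
  S1: ids {2, 3, 8, 12} → MIN(hour)=3
  S10: ids {1, 4} → MIN(hour)=1
  S17: ids {5, 13} → MIN(hour)=16
  S7: ids {6, 7, 9, 10, 11} → MIN(hour)=9

S1 | 3 ; S10 | 1 ; S17 | 16 ; S7 | 9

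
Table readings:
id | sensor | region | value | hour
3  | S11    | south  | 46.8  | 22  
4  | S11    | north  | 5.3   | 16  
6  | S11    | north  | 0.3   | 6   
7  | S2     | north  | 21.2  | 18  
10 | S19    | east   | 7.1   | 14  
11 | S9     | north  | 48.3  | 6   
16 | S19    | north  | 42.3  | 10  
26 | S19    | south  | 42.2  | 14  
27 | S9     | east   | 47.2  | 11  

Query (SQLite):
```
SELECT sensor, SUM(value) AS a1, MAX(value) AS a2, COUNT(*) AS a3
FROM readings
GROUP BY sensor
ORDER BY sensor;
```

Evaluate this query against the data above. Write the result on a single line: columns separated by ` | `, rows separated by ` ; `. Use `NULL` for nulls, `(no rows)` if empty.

S11 | 52.4 | 46.8 | 3 ; S19 | 91.6 | 42.3 | 3 ; S2 | 21.2 | 21.2 | 1 ; S9 | 95.5 | 48.3 | 2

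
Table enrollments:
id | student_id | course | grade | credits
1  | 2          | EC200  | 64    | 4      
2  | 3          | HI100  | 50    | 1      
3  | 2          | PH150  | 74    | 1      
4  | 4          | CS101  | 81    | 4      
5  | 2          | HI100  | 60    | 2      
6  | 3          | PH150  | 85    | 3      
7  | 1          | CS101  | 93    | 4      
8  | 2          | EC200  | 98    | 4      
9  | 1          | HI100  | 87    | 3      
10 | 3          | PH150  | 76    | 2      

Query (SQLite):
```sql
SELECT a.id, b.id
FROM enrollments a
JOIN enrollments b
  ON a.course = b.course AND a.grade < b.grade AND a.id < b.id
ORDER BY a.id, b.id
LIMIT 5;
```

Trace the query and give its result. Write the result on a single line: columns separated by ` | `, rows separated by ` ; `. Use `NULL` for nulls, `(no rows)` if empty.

1 | 8 ; 2 | 5 ; 2 | 9 ; 3 | 6 ; 3 | 10

Pairs (a,b) with same course, a.grade < b.grade, a.id < b.id.
course groups: CS101:{4,7} EC200:{1,8} HI100:{2,5,9} PH150:{3,6,10}
Ordered by (a.id, b.id); first 5.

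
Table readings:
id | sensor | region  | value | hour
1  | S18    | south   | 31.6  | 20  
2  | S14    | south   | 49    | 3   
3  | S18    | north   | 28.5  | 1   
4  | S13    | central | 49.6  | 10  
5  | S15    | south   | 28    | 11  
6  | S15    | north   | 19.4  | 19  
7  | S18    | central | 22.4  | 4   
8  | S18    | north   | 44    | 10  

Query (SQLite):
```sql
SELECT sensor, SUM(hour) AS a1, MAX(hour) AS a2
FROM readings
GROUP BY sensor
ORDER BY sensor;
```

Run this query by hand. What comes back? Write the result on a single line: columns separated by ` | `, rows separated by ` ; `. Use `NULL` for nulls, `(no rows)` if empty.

S13 | 10 | 10 ; S14 | 3 | 3 ; S15 | 30 | 19 ; S18 | 35 | 20

Group readings by sensor.
Per group compute: SUM(hour), MAX(hour).
  S13: ids {4} → SUM(hour)=10, MAX(hour)=10
  S14: ids {2} → SUM(hour)=3, MAX(hour)=3
  S15: ids {5, 6} → SUM(hour)=30, MAX(hour)=19
  S18: ids {1, 3, 7, 8} → SUM(hour)=35, MAX(hour)=20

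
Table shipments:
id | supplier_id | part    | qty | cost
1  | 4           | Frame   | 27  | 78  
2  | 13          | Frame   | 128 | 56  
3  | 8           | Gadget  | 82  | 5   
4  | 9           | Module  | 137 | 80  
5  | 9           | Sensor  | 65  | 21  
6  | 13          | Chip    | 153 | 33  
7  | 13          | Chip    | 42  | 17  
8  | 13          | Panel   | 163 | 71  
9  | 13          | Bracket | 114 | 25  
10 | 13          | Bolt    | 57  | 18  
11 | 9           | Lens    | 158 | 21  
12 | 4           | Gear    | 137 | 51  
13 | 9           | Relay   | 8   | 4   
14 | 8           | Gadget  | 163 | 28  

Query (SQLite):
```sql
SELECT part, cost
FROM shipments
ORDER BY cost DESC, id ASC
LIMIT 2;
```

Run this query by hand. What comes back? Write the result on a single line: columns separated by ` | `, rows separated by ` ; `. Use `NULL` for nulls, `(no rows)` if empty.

Module | 80 ; Frame | 78

Sort by cost desc, tiebreak id asc: (80, id=4), (78, id=1), (71, id=8), (56, id=2), (51, id=12) …. Take first 2.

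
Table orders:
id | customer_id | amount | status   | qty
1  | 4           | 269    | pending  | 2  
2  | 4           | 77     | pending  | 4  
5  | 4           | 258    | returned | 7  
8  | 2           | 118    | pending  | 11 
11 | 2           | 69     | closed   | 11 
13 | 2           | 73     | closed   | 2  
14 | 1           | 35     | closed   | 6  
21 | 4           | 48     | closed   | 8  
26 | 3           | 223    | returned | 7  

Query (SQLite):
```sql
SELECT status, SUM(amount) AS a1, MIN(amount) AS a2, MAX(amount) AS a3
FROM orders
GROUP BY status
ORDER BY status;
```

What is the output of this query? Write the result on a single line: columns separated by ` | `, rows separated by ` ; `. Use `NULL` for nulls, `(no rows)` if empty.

Group orders by status.
Per group compute: SUM(amount), MIN(amount), MAX(amount).
  closed: ids {11, 13, 14, 21} → SUM(amount)=225, MIN(amount)=35, MAX(amount)=73
  pending: ids {1, 2, 8} → SUM(amount)=464, MIN(amount)=77, MAX(amount)=269
  returned: ids {5, 26} → SUM(amount)=481, MIN(amount)=223, MAX(amount)=258

closed | 225 | 35 | 73 ; pending | 464 | 77 | 269 ; returned | 481 | 223 | 258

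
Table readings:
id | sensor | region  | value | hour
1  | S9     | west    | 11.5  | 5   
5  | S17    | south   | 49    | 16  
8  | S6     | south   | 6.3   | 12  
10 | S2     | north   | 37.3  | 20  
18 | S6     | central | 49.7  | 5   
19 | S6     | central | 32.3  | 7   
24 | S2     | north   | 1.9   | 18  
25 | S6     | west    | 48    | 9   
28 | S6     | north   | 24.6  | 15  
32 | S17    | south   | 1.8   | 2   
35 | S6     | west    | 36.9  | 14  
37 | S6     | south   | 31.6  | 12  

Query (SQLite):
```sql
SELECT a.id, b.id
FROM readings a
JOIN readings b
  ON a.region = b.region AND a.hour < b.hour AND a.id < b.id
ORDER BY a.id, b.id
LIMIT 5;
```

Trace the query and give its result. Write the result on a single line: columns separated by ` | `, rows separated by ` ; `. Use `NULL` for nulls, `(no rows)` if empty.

Pairs (a,b) with same region, a.hour < b.hour, a.id < b.id.
region groups: central:{18,19} north:{10,24,28} south:{5,8,32,37} west:{1,25,35}
Ordered by (a.id, b.id); first 5.

1 | 25 ; 1 | 35 ; 18 | 19 ; 25 | 35 ; 32 | 37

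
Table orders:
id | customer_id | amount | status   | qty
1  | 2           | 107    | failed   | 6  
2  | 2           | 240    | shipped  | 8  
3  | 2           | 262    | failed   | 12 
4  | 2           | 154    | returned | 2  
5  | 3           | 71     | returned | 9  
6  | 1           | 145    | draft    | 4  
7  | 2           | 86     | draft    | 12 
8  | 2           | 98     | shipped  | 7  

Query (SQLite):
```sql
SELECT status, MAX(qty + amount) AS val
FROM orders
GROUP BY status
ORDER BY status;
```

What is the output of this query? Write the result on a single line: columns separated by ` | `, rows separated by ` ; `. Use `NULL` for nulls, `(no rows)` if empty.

For each row compute qty + amount.
Group by status; take MAX of the expression per group.
  draft: ids {6, 7} → MAX(qty + amount)=149
  failed: ids {1, 3} → MAX(qty + amount)=274
  returned: ids {4, 5} → MAX(qty + amount)=156
  shipped: ids {2, 8} → MAX(qty + amount)=248

draft | 149 ; failed | 274 ; returned | 156 ; shipped | 248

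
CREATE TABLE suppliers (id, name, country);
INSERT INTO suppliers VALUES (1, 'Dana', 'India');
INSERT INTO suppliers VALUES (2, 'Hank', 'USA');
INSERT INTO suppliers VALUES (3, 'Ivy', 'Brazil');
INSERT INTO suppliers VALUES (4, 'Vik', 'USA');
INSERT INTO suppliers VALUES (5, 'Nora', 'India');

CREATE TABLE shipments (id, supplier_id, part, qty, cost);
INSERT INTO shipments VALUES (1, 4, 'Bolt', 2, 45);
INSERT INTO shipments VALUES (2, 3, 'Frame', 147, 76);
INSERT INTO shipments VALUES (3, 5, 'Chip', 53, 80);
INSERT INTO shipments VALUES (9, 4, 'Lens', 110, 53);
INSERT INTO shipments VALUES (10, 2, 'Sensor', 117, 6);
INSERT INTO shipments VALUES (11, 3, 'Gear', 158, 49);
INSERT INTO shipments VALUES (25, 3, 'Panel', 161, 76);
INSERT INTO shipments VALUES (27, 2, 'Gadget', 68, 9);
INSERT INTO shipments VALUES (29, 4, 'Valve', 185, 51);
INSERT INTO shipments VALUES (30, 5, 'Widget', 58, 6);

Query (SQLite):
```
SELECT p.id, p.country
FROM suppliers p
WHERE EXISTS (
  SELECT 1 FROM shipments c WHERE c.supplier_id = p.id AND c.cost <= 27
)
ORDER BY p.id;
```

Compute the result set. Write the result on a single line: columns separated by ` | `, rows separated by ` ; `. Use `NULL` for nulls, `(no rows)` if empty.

2 | USA ; 5 | India

For each suppliers row, check whether any shipments with matching supplier_id has cost <= 27.
Keep rows where that is true.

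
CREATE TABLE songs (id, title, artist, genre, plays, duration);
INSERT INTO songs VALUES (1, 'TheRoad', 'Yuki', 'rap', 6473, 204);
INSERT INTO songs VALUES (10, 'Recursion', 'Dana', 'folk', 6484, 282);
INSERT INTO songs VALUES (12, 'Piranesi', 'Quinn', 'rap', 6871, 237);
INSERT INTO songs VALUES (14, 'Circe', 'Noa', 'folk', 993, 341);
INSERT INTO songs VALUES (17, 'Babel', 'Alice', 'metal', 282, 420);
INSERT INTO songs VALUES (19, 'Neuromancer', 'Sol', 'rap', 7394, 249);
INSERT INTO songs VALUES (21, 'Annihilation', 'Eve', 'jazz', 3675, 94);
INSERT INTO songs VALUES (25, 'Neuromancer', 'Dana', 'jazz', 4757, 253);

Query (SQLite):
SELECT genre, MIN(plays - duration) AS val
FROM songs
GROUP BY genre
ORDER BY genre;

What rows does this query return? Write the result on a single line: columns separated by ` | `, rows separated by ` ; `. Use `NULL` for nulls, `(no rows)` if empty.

For each row compute plays - duration.
Group by genre; take MIN of the expression per group.
  folk: ids {10, 14} → MIN(plays - duration)=652
  jazz: ids {21, 25} → MIN(plays - duration)=3581
  metal: ids {17} → MIN(plays - duration)=-138
  rap: ids {1, 12, 19} → MIN(plays - duration)=6269

folk | 652 ; jazz | 3581 ; metal | -138 ; rap | 6269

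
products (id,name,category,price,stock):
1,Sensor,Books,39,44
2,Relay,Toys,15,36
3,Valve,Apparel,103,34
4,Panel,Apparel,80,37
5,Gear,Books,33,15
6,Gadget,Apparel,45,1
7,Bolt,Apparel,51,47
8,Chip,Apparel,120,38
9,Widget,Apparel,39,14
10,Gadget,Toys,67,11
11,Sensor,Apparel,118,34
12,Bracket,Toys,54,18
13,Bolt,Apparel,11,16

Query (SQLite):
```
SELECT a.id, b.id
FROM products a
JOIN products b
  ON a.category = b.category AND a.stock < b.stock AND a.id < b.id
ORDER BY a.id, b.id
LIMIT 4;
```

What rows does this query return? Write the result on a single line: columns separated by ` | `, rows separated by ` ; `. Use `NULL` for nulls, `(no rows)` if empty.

3 | 4 ; 3 | 7 ; 3 | 8 ; 4 | 7

Pairs (a,b) with same category, a.stock < b.stock, a.id < b.id.
category groups: Apparel:{3,4,6,7,8,9,11,13} Books:{1,5} Toys:{2,10,12}
Ordered by (a.id, b.id); first 4.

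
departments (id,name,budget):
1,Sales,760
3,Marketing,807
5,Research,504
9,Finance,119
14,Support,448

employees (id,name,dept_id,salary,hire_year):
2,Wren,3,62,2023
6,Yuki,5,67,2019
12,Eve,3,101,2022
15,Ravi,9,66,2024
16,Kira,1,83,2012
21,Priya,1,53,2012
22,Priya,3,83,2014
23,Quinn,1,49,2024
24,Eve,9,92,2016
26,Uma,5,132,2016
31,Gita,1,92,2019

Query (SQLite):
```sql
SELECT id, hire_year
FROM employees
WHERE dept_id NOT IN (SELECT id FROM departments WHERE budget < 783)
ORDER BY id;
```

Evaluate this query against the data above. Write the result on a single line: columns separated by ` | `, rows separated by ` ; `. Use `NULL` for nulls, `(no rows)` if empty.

2 | 2023 ; 12 | 2022 ; 22 | 2014

Inner query: departments.id where budget < 783.
Outer: keep employees rows whose dept_id is not in that set.
Inner query → {1, 5, 9, 14}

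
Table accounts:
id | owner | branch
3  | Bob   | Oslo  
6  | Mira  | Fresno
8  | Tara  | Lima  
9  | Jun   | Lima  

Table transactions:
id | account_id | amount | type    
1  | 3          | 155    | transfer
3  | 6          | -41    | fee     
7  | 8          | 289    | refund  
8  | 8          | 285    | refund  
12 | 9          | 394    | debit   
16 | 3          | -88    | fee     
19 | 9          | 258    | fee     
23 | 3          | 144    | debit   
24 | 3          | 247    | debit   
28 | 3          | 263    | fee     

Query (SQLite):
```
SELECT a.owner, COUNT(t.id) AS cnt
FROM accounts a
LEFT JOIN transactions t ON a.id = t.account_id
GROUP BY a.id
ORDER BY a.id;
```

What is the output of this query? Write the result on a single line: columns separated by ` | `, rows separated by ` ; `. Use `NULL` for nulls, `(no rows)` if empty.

Bob | 5 ; Mira | 1 ; Tara | 2 ; Jun | 2

LEFT JOIN keeps every accounts row; unmatched ones get NULL for transactions columns.
Group by accounts.id and compute COUNT(t.id). COUNT(col) of an all-NULL group is 0.
  3: ids {1, 16, 23, 24, 28} → COUNT(t.id)=5
  6: ids {3} → COUNT(t.id)=1
  8: ids {7, 8} → COUNT(t.id)=2
  9: ids {12, 19} → COUNT(t.id)=2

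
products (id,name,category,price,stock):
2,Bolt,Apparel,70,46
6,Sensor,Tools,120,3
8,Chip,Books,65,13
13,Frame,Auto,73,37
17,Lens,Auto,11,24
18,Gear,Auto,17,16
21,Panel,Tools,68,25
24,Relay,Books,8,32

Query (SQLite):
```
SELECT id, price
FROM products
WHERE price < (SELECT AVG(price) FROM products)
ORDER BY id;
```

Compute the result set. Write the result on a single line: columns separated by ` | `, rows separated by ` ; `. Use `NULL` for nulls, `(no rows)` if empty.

17 | 11 ; 18 | 17 ; 24 | 8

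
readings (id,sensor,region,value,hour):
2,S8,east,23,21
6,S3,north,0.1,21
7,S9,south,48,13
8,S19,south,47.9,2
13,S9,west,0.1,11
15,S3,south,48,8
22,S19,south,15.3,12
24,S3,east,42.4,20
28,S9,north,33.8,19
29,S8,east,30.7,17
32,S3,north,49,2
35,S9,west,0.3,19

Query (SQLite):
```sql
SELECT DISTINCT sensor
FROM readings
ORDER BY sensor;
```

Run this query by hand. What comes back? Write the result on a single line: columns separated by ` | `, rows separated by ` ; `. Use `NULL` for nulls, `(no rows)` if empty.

S19 ; S3 ; S8 ; S9

Collect distinct sensor values from readings.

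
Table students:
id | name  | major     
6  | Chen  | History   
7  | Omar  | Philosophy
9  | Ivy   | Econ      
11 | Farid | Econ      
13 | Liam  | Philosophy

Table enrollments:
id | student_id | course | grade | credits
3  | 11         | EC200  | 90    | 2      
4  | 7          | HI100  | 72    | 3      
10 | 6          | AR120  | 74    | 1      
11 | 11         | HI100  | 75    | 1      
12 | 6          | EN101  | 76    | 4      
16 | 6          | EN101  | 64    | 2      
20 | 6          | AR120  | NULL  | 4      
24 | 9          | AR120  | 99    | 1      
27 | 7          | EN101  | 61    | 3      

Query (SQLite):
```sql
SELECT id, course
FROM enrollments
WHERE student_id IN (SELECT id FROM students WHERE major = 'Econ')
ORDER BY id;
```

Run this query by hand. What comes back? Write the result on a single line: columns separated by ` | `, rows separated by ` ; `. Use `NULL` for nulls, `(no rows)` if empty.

3 | EC200 ; 11 | HI100 ; 24 | AR120

Inner query: students.id where major = 'Econ'.
Outer: keep enrollments rows whose student_id is in that set.
Inner query → {9, 11}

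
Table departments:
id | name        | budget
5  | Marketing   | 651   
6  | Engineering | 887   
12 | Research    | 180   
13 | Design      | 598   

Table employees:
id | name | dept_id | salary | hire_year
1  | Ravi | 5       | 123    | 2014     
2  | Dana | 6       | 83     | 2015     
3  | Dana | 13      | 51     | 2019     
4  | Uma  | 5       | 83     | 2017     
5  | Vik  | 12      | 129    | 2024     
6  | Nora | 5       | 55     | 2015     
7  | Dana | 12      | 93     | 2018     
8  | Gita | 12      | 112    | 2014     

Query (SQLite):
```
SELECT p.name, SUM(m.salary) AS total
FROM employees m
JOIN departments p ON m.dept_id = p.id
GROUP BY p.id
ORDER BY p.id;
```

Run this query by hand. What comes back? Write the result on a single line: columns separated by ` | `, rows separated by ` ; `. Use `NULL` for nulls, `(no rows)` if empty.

Join each employees row to its departments via dept_id.
Group joined rows by departments.id; compute SUM(m.salary) per group.
  5: ids {1, 4, 6} → SUM(m.salary)=261
  6: ids {2} → SUM(m.salary)=83
  12: ids {5, 7, 8} → SUM(m.salary)=334
  13: ids {3} → SUM(m.salary)=51

Marketing | 261 ; Engineering | 83 ; Research | 334 ; Design | 51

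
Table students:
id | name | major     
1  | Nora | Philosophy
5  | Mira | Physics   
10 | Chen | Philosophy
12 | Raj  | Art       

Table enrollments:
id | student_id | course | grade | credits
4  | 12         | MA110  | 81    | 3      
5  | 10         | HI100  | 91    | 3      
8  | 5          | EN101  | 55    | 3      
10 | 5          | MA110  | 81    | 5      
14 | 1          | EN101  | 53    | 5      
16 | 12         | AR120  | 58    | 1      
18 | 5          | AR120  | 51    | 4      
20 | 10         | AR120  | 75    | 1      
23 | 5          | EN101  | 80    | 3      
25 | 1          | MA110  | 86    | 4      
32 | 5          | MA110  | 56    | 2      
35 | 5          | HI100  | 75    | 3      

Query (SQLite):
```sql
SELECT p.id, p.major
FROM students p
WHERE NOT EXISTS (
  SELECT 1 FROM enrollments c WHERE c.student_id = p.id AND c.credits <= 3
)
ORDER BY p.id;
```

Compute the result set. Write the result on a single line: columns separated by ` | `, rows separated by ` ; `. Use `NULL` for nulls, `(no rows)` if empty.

For each students row, check whether any enrollments with matching student_id has credits <= 3.
Keep rows where that is false.

1 | Philosophy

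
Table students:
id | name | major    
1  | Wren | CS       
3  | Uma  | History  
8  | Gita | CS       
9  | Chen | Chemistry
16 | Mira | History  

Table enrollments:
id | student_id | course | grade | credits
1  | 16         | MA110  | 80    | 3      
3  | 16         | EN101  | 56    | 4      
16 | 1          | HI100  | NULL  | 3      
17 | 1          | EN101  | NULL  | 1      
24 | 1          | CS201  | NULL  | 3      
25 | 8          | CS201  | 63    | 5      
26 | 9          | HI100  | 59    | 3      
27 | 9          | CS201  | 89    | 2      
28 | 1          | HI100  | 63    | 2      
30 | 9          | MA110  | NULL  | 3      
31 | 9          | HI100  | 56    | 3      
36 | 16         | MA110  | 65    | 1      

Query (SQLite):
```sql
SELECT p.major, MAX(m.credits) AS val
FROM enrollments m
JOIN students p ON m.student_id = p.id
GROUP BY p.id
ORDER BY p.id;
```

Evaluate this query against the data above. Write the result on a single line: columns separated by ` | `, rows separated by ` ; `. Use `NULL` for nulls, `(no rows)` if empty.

CS | 3 ; CS | 5 ; Chemistry | 3 ; History | 4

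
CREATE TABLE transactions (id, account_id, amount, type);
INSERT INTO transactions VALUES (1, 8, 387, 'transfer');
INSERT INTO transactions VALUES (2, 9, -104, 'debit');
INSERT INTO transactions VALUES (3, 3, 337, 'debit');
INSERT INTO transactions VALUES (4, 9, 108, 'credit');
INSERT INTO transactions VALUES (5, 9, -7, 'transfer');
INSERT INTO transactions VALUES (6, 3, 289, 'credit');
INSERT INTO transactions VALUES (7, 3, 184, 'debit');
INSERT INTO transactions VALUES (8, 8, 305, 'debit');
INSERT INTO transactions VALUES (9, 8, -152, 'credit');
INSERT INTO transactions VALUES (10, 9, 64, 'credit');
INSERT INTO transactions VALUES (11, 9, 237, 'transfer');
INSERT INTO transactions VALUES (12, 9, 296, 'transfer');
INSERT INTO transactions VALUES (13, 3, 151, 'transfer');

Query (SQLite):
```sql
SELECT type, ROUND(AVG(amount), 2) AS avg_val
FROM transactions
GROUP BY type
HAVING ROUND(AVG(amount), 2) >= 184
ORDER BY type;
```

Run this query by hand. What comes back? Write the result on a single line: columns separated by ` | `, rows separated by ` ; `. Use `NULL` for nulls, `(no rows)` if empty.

Partition transactions by type; compute ROUND(AVG(amount), 2) within each group.
HAVING: keep groups where ROUND(AVG(amount), 2) >= 184.
  credit: ids {4, 6, 9, 10} → ROUND(AVG(amount), 2)=77.25
  debit: ids {2, 3, 7, 8} → ROUND(AVG(amount), 2)=180.5
  transfer: ids {1, 5, 11, 12, 13} → ROUND(AVG(amount), 2)=212.8

transfer | 212.8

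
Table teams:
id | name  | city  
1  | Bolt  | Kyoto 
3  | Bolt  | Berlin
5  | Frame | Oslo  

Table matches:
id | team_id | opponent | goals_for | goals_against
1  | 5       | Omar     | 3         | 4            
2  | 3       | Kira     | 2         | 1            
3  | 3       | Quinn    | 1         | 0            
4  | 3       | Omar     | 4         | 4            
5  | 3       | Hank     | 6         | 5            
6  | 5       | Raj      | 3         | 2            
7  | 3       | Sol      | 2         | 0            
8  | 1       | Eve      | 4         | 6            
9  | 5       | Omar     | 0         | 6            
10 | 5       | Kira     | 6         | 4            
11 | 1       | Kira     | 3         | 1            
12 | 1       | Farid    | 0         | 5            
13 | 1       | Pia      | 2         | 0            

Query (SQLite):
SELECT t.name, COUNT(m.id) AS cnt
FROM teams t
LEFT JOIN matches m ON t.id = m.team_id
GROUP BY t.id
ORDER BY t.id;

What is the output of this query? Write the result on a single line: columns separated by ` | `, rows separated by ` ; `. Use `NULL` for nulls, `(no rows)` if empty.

LEFT JOIN keeps every teams row; unmatched ones get NULL for matches columns.
Group by teams.id and compute COUNT(m.id). COUNT(col) of an all-NULL group is 0.
  1: ids {8, 11, 12, 13} → COUNT(m.id)=4
  3: ids {2, 3, 4, 5, 7} → COUNT(m.id)=5
  5: ids {1, 6, 9, 10} → COUNT(m.id)=4

Bolt | 4 ; Bolt | 5 ; Frame | 4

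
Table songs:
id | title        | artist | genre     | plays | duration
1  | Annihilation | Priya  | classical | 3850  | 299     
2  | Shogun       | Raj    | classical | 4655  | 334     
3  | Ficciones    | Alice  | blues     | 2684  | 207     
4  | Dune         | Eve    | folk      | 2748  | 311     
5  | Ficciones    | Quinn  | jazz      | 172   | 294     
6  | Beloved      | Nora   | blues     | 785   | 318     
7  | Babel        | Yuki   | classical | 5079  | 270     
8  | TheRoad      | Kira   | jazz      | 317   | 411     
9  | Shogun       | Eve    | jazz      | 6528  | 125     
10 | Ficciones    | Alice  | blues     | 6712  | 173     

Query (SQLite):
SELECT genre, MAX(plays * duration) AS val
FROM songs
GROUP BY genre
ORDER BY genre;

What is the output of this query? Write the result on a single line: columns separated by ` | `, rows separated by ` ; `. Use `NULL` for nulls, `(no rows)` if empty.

blues | 1161176 ; classical | 1554770 ; folk | 854628 ; jazz | 816000

For each row compute plays * duration.
Group by genre; take MAX of the expression per group.
  blues: ids {3, 6, 10} → MAX(plays * duration)=1161176
  classical: ids {1, 2, 7} → MAX(plays * duration)=1554770
  folk: ids {4} → MAX(plays * duration)=854628
  jazz: ids {5, 8, 9} → MAX(plays * duration)=816000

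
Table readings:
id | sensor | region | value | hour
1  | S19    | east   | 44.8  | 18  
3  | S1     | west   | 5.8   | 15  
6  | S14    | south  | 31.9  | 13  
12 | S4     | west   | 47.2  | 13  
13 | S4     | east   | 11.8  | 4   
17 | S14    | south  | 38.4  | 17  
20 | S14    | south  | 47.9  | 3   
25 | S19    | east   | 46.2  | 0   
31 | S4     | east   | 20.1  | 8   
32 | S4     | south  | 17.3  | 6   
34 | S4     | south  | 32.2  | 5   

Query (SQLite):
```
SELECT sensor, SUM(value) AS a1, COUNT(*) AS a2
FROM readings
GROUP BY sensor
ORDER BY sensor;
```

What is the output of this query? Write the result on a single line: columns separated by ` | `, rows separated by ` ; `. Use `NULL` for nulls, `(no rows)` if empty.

S1 | 5.8 | 1 ; S14 | 118.2 | 3 ; S19 | 91 | 2 ; S4 | 128.6 | 5

Group readings by sensor.
Per group compute: SUM(value), COUNT(*).
  S1: ids {3} → SUM(value)=5.8, COUNT(*)=1
  S14: ids {6, 17, 20} → SUM(value)=118.2, COUNT(*)=3
  S19: ids {1, 25} → SUM(value)=91, COUNT(*)=2
  S4: ids {12, 13, 31, 32, 34} → SUM(value)=128.6, COUNT(*)=5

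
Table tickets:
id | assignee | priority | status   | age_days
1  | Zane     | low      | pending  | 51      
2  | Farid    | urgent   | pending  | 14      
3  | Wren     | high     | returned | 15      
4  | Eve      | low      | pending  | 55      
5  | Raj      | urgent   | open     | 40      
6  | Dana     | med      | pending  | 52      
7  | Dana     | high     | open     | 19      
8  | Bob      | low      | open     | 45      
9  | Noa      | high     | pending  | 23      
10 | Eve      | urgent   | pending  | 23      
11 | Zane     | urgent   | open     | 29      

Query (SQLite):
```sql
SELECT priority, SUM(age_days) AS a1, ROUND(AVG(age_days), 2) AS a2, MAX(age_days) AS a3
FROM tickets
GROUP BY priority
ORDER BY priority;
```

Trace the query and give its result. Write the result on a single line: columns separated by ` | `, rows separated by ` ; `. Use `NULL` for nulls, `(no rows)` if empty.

high | 57 | 19 | 23 ; low | 151 | 50.33 | 55 ; med | 52 | 52 | 52 ; urgent | 106 | 26.5 | 40

Group tickets by priority.
Per group compute: SUM(age_days), ROUND(AVG(age_days), 2), MAX(age_days).
  high: ids {3, 7, 9} → SUM(age_days)=57, ROUND(AVG(age_days), 2)=19, MAX(age_days)=23
  low: ids {1, 4, 8} → SUM(age_days)=151, ROUND(AVG(age_days), 2)=50.33, MAX(age_days)=55
  med: ids {6} → SUM(age_days)=52, ROUND(AVG(age_days), 2)=52, MAX(age_days)=52
  urgent: ids {2, 5, 10, 11} → SUM(age_days)=106, ROUND(AVG(age_days), 2)=26.5, MAX(age_days)=40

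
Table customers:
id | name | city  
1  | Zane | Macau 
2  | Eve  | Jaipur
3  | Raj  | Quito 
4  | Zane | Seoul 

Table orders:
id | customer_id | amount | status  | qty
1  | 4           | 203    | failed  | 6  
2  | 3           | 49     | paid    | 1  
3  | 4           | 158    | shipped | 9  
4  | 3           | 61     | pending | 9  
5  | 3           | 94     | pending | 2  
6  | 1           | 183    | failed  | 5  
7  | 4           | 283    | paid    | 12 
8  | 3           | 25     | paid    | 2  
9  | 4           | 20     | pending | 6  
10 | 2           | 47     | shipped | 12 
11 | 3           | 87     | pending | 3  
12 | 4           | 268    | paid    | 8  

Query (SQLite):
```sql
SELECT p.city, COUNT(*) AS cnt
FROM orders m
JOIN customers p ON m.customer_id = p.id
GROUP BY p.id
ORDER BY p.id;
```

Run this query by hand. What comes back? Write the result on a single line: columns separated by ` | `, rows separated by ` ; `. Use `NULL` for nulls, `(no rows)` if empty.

Macau | 1 ; Jaipur | 1 ; Quito | 5 ; Seoul | 5

Join each orders row to its customers via customer_id.
Group joined rows by customers.id; compute COUNT(*) per group.
  1: ids {6} → COUNT(*)=1
  2: ids {10} → COUNT(*)=1
  3: ids {2, 4, 5, 8, 11} → COUNT(*)=5
  4: ids {1, 3, 7, 9, 12} → COUNT(*)=5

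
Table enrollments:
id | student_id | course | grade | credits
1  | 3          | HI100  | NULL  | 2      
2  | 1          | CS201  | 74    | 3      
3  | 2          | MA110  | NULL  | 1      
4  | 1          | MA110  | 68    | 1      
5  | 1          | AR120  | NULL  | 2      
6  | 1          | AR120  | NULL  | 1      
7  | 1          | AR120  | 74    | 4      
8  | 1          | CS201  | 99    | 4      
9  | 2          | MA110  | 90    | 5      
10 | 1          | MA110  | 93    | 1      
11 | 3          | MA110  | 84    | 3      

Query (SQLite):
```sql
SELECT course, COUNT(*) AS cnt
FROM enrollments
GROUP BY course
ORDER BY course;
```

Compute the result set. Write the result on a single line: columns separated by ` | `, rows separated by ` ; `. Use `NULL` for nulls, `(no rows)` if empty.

Partition enrollments by course; compute COUNT(*) within each group.
  AR120: ids {5, 6, 7} → COUNT(*)=3
  CS201: ids {2, 8} → COUNT(*)=2
  HI100: ids {1} → COUNT(*)=1
  MA110: ids {3, 4, 9, 10, 11} → COUNT(*)=5

AR120 | 3 ; CS201 | 2 ; HI100 | 1 ; MA110 | 5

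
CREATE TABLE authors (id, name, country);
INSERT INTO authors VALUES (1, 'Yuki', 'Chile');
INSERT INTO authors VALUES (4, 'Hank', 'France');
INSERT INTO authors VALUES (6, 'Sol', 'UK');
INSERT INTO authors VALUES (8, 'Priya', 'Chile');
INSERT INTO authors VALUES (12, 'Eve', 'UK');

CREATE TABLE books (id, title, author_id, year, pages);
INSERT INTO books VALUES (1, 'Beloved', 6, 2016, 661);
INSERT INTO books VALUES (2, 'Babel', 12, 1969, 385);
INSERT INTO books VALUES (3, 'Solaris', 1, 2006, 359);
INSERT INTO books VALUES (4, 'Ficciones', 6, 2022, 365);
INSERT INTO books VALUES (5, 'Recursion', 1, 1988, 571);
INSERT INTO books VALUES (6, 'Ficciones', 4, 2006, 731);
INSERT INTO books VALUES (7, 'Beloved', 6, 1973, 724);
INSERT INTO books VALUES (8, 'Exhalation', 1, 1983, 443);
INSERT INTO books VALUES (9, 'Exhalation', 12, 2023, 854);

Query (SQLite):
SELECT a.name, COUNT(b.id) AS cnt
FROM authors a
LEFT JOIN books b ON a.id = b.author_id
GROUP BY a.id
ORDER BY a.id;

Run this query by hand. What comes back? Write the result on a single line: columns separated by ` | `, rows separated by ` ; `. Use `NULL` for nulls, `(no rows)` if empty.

Yuki | 3 ; Hank | 1 ; Sol | 3 ; Priya | 0 ; Eve | 2

LEFT JOIN keeps every authors row; unmatched ones get NULL for books columns.
Group by authors.id and compute COUNT(b.id). COUNT(col) of an all-NULL group is 0.
  1: ids {3, 5, 8} → COUNT(b.id)=3
  4: ids {6} → COUNT(b.id)=1
  6: ids {1, 4, 7} → COUNT(b.id)=3
  8: ids {—} → COUNT(b.id)=0
  12: ids {2, 9} → COUNT(b.id)=2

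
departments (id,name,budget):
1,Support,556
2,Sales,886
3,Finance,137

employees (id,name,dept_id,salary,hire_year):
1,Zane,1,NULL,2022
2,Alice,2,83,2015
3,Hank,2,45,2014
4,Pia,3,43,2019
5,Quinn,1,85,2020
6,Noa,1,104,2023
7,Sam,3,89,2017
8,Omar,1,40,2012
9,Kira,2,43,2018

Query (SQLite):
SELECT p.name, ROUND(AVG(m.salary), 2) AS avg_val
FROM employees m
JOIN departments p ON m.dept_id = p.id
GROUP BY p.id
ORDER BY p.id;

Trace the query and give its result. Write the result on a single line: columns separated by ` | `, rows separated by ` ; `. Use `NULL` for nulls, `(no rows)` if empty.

Support | 76.33 ; Sales | 57 ; Finance | 66

Join each employees row to its departments via dept_id.
Group joined rows by departments.id; compute ROUND(AVG(m.salary), 2) per group.
  1: ids {1, 5, 6, 8} → ROUND(AVG(m.salary), 2)=76.33
  2: ids {2, 3, 9} → ROUND(AVG(m.salary), 2)=57
  3: ids {4, 7} → ROUND(AVG(m.salary), 2)=66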